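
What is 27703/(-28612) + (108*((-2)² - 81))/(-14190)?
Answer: -2351033/6151580 ≈ -0.38218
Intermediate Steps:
27703/(-28612) + (108*((-2)² - 81))/(-14190) = 27703*(-1/28612) + (108*(4 - 81))*(-1/14190) = -27703/28612 + (108*(-77))*(-1/14190) = -27703/28612 - 8316*(-1/14190) = -27703/28612 + 126/215 = -2351033/6151580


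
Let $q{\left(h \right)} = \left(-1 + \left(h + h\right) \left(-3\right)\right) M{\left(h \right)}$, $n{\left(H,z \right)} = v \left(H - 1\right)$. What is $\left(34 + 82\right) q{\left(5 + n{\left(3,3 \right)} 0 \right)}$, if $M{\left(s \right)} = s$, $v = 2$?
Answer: $-17980$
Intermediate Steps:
$n{\left(H,z \right)} = -2 + 2 H$ ($n{\left(H,z \right)} = 2 \left(H - 1\right) = 2 \left(-1 + H\right) = -2 + 2 H$)
$q{\left(h \right)} = h \left(-1 - 6 h\right)$ ($q{\left(h \right)} = \left(-1 + \left(h + h\right) \left(-3\right)\right) h = \left(-1 + 2 h \left(-3\right)\right) h = \left(-1 - 6 h\right) h = h \left(-1 - 6 h\right)$)
$\left(34 + 82\right) q{\left(5 + n{\left(3,3 \right)} 0 \right)} = \left(34 + 82\right) \left(- \left(5 + \left(-2 + 2 \cdot 3\right) 0\right) \left(1 + 6 \left(5 + \left(-2 + 2 \cdot 3\right) 0\right)\right)\right) = 116 \left(- \left(5 + \left(-2 + 6\right) 0\right) \left(1 + 6 \left(5 + \left(-2 + 6\right) 0\right)\right)\right) = 116 \left(- \left(5 + 4 \cdot 0\right) \left(1 + 6 \left(5 + 4 \cdot 0\right)\right)\right) = 116 \left(- \left(5 + 0\right) \left(1 + 6 \left(5 + 0\right)\right)\right) = 116 \left(\left(-1\right) 5 \left(1 + 6 \cdot 5\right)\right) = 116 \left(\left(-1\right) 5 \left(1 + 30\right)\right) = 116 \left(\left(-1\right) 5 \cdot 31\right) = 116 \left(-155\right) = -17980$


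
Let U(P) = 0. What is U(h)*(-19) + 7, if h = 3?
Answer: 7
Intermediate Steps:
U(h)*(-19) + 7 = 0*(-19) + 7 = 0 + 7 = 7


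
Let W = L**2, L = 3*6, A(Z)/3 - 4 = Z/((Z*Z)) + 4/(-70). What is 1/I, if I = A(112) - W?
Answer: -560/174801 ≈ -0.0032036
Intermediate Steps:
A(Z) = 414/35 + 3/Z (A(Z) = 12 + 3*(Z/((Z*Z)) + 4/(-70)) = 12 + 3*(Z/(Z**2) + 4*(-1/70)) = 12 + 3*(Z/Z**2 - 2/35) = 12 + 3*(1/Z - 2/35) = 12 + 3*(-2/35 + 1/Z) = 12 + (-6/35 + 3/Z) = 414/35 + 3/Z)
L = 18
W = 324 (W = 18**2 = 324)
I = -174801/560 (I = (414/35 + 3/112) - 1*324 = (414/35 + 3*(1/112)) - 324 = (414/35 + 3/112) - 324 = 6639/560 - 324 = -174801/560 ≈ -312.14)
1/I = 1/(-174801/560) = -560/174801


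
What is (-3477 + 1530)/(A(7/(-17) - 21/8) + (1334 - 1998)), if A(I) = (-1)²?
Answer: 649/221 ≈ 2.9367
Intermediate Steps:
A(I) = 1
(-3477 + 1530)/(A(7/(-17) - 21/8) + (1334 - 1998)) = (-3477 + 1530)/(1 + (1334 - 1998)) = -1947/(1 - 664) = -1947/(-663) = -1947*(-1/663) = 649/221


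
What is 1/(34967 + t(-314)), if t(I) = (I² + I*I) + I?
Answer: 1/231845 ≈ 4.3132e-6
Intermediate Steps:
t(I) = I + 2*I² (t(I) = (I² + I²) + I = 2*I² + I = I + 2*I²)
1/(34967 + t(-314)) = 1/(34967 - 314*(1 + 2*(-314))) = 1/(34967 - 314*(1 - 628)) = 1/(34967 - 314*(-627)) = 1/(34967 + 196878) = 1/231845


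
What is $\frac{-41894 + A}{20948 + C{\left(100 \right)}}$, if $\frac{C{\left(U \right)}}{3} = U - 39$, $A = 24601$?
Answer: $- \frac{17293}{21131} \approx -0.81837$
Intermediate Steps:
$C{\left(U \right)} = -117 + 3 U$ ($C{\left(U \right)} = 3 \left(U - 39\right) = 3 \left(-39 + U\right) = -117 + 3 U$)
$\frac{-41894 + A}{20948 + C{\left(100 \right)}} = \frac{-41894 + 24601}{20948 + \left(-117 + 3 \cdot 100\right)} = - \frac{17293}{20948 + \left(-117 + 300\right)} = - \frac{17293}{20948 + 183} = - \frac{17293}{21131}$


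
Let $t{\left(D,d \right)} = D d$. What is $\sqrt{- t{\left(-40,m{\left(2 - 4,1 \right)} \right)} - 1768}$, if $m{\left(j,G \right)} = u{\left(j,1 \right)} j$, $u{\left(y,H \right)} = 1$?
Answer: $2 i \sqrt{462} \approx 42.988 i$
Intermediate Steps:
$m{\left(j,G \right)} = j$ ($m{\left(j,G \right)} = 1 j = j$)
$\sqrt{- t{\left(-40,m{\left(2 - 4,1 \right)} \right)} - 1768} = \sqrt{- \left(-40\right) \left(2 - 4\right) - 1768} = \sqrt{- \left(-40\right) \left(-2\right) - 1768} = \sqrt{\left(-1\right) 80 - 1768} = \sqrt{-80 - 1768} = \sqrt{-1848} = 2 i \sqrt{462}$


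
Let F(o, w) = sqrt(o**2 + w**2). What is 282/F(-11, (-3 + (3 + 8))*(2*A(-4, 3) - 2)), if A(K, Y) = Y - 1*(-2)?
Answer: 282*sqrt(4217)/4217 ≈ 4.3426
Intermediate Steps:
A(K, Y) = 2 + Y (A(K, Y) = Y + 2 = 2 + Y)
282/F(-11, (-3 + (3 + 8))*(2*A(-4, 3) - 2)) = 282/(sqrt((-11)**2 + ((-3 + (3 + 8))*(2*(2 + 3) - 2))**2)) = 282/(sqrt(121 + ((-3 + 11)*(2*5 - 2))**2)) = 282/(sqrt(121 + (8*(10 - 2))**2)) = 282/(sqrt(121 + (8*8)**2)) = 282/(sqrt(121 + 64**2)) = 282/(sqrt(121 + 4096)) = 282/(sqrt(4217)) = 282*(sqrt(4217)/4217) = 282*sqrt(4217)/4217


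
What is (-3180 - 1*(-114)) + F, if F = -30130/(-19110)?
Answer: -5856113/1911 ≈ -3064.4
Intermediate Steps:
F = 3013/1911 (F = -30130*(-1/19110) = 3013/1911 ≈ 1.5767)
(-3180 - 1*(-114)) + F = (-3180 - 1*(-114)) + 3013/1911 = (-3180 + 114) + 3013/1911 = -3066 + 3013/1911 = -5856113/1911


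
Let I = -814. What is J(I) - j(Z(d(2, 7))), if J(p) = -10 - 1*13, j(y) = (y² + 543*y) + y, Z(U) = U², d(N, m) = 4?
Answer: -8983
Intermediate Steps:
j(y) = y² + 544*y
J(p) = -23 (J(p) = -10 - 13 = -23)
J(I) - j(Z(d(2, 7))) = -23 - 4²*(544 + 4²) = -23 - 16*(544 + 16) = -23 - 16*560 = -23 - 1*8960 = -23 - 8960 = -8983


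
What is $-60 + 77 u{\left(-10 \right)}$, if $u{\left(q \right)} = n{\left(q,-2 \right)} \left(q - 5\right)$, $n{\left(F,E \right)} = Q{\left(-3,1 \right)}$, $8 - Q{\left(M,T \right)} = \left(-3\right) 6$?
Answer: $-30090$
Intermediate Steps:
$Q{\left(M,T \right)} = 26$ ($Q{\left(M,T \right)} = 8 - \left(-3\right) 6 = 8 - -18 = 8 + 18 = 26$)
$n{\left(F,E \right)} = 26$
$u{\left(q \right)} = -130 + 26 q$ ($u{\left(q \right)} = 26 \left(q - 5\right) = 26 \left(-5 + q\right) = -130 + 26 q$)
$-60 + 77 u{\left(-10 \right)} = -60 + 77 \left(-130 + 26 \left(-10\right)\right) = -60 + 77 \left(-130 - 260\right) = -60 + 77 \left(-390\right) = -60 - 30030 = -30090$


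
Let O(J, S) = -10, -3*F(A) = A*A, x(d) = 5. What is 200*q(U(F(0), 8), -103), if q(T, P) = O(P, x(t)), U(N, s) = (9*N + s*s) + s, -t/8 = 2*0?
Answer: -2000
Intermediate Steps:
t = 0 (t = -16*0 = -8*0 = 0)
F(A) = -A²/3 (F(A) = -A*A/3 = -A²/3)
U(N, s) = s + s² + 9*N (U(N, s) = (9*N + s²) + s = (s² + 9*N) + s = s + s² + 9*N)
q(T, P) = -10
200*q(U(F(0), 8), -103) = 200*(-10) = -2000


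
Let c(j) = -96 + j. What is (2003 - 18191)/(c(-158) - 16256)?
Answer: 8094/8255 ≈ 0.98050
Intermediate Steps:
(2003 - 18191)/(c(-158) - 16256) = (2003 - 18191)/((-96 - 158) - 16256) = -16188/(-254 - 16256) = -16188/(-16510) = -16188*(-1/16510) = 8094/8255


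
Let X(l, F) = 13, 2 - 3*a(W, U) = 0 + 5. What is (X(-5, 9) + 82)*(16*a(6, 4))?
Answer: -1520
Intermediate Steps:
a(W, U) = -1 (a(W, U) = 2/3 - (0 + 5)/3 = 2/3 - 1/3*5 = 2/3 - 5/3 = -1)
(X(-5, 9) + 82)*(16*a(6, 4)) = (13 + 82)*(16*(-1)) = 95*(-16) = -1520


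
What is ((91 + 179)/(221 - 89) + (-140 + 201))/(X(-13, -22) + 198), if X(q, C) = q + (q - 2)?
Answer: 1387/3740 ≈ 0.37086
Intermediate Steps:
X(q, C) = -2 + 2*q (X(q, C) = q + (-2 + q) = -2 + 2*q)
((91 + 179)/(221 - 89) + (-140 + 201))/(X(-13, -22) + 198) = ((91 + 179)/(221 - 89) + (-140 + 201))/((-2 + 2*(-13)) + 198) = (270/132 + 61)/((-2 - 26) + 198) = (270*(1/132) + 61)/(-28 + 198) = (45/22 + 61)/170 = (1387/22)*(1/170) = 1387/3740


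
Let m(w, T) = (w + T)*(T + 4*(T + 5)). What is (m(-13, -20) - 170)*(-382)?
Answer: -943540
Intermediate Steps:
m(w, T) = (20 + 5*T)*(T + w) (m(w, T) = (T + w)*(T + 4*(5 + T)) = (T + w)*(T + (20 + 4*T)) = (T + w)*(20 + 5*T) = (20 + 5*T)*(T + w))
(m(-13, -20) - 170)*(-382) = ((5*(-20)² + 20*(-20) + 20*(-13) + 5*(-20)*(-13)) - 170)*(-382) = ((5*400 - 400 - 260 + 1300) - 170)*(-382) = ((2000 - 400 - 260 + 1300) - 170)*(-382) = (2640 - 170)*(-382) = 2470*(-382) = -943540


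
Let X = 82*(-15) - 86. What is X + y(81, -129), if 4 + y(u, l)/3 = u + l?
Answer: -1472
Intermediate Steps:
y(u, l) = -12 + 3*l + 3*u (y(u, l) = -12 + 3*(u + l) = -12 + 3*(l + u) = -12 + (3*l + 3*u) = -12 + 3*l + 3*u)
X = -1316 (X = -1230 - 86 = -1316)
X + y(81, -129) = -1316 + (-12 + 3*(-129) + 3*81) = -1316 + (-12 - 387 + 243) = -1316 - 156 = -1472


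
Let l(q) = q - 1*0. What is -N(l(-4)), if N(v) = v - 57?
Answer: 61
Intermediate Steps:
l(q) = q (l(q) = q + 0 = q)
N(v) = -57 + v
-N(l(-4)) = -(-57 - 4) = -1*(-61) = 61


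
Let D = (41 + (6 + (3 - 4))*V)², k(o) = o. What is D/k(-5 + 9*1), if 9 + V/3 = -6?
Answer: 8464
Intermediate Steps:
V = -45 (V = -27 + 3*(-6) = -27 - 18 = -45)
D = 33856 (D = (41 + (6 + (3 - 4))*(-45))² = (41 + (6 - 1)*(-45))² = (41 + 5*(-45))² = (41 - 225)² = (-184)² = 33856)
D/k(-5 + 9*1) = 33856/(-5 + 9*1) = 33856/(-5 + 9) = 33856/4 = 33856*(¼) = 8464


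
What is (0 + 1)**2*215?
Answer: 215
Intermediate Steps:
(0 + 1)**2*215 = 1**2*215 = 1*215 = 215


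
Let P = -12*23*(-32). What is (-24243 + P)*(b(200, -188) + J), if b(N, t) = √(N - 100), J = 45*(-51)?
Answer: 35214135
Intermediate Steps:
J = -2295
b(N, t) = √(-100 + N)
P = 8832 (P = -276*(-32) = 8832)
(-24243 + P)*(b(200, -188) + J) = (-24243 + 8832)*(√(-100 + 200) - 2295) = -15411*(√100 - 2295) = -15411*(10 - 2295) = -15411*(-2285) = 35214135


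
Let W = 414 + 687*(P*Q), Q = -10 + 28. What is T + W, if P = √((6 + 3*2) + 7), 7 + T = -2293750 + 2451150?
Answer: 157807 + 12366*√19 ≈ 2.1171e+5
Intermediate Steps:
Q = 18
T = 157393 (T = -7 + (-2293750 + 2451150) = -7 + 157400 = 157393)
P = √19 (P = √((6 + 6) + 7) = √(12 + 7) = √19 ≈ 4.3589)
W = 414 + 12366*√19 (W = 414 + 687*(√19*18) = 414 + 687*(18*√19) = 414 + 12366*√19 ≈ 54316.)
T + W = 157393 + (414 + 12366*√19) = 157807 + 12366*√19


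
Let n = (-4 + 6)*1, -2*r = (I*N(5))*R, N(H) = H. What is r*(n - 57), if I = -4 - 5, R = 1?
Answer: -2475/2 ≈ -1237.5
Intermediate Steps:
I = -9
r = 45/2 (r = -(-9*5)/2 = -(-45)/2 = -1/2*(-45) = 45/2 ≈ 22.500)
n = 2 (n = 2*1 = 2)
r*(n - 57) = 45*(2 - 57)/2 = (45/2)*(-55) = -2475/2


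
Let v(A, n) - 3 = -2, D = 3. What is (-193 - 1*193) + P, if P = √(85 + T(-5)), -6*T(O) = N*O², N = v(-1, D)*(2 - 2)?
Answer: -386 + √85 ≈ -376.78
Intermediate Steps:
v(A, n) = 1 (v(A, n) = 3 - 2 = 1)
N = 0 (N = 1*(2 - 2) = 1*0 = 0)
T(O) = 0 (T(O) = -0*O² = -⅙*0 = 0)
P = √85 (P = √(85 + 0) = √85 ≈ 9.2195)
(-193 - 1*193) + P = (-193 - 1*193) + √85 = (-193 - 193) + √85 = -386 + √85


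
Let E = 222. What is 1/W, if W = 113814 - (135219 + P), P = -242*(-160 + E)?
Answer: -1/6401 ≈ -0.00015623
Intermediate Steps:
P = -15004 (P = -242*(-160 + 222) = -242*62 = -15004)
W = -6401 (W = 113814 - (135219 - 15004) = 113814 - 1*120215 = 113814 - 120215 = -6401)
1/W = 1/(-6401) = -1/6401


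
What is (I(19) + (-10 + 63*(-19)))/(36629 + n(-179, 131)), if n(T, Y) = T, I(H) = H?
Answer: -22/675 ≈ -0.032593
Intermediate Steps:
(I(19) + (-10 + 63*(-19)))/(36629 + n(-179, 131)) = (19 + (-10 + 63*(-19)))/(36629 - 179) = (19 + (-10 - 1197))/36450 = (19 - 1207)*(1/36450) = -1188*1/36450 = -22/675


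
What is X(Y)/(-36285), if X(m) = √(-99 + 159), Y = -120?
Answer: -2*√15/36285 ≈ -0.00021348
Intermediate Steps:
X(m) = 2*√15 (X(m) = √60 = 2*√15)
X(Y)/(-36285) = (2*√15)/(-36285) = (2*√15)*(-1/36285) = -2*√15/36285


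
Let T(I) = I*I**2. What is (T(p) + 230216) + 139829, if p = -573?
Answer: -187762472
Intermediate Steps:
T(I) = I**3
(T(p) + 230216) + 139829 = ((-573)**3 + 230216) + 139829 = (-188132517 + 230216) + 139829 = -187902301 + 139829 = -187762472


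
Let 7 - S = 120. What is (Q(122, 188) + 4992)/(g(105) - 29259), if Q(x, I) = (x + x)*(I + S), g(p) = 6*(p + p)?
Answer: -2588/3111 ≈ -0.83189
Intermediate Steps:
S = -113 (S = 7 - 1*120 = 7 - 120 = -113)
g(p) = 12*p (g(p) = 6*(2*p) = 12*p)
Q(x, I) = 2*x*(-113 + I) (Q(x, I) = (x + x)*(I - 113) = (2*x)*(-113 + I) = 2*x*(-113 + I))
(Q(122, 188) + 4992)/(g(105) - 29259) = (2*122*(-113 + 188) + 4992)/(12*105 - 29259) = (2*122*75 + 4992)/(1260 - 29259) = (18300 + 4992)/(-27999) = 23292*(-1/27999) = -2588/3111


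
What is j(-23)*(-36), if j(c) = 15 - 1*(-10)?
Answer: -900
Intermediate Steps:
j(c) = 25 (j(c) = 15 + 10 = 25)
j(-23)*(-36) = 25*(-36) = -900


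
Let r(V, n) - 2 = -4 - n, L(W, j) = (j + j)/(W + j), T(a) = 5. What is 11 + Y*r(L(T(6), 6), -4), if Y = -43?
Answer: -75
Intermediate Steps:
L(W, j) = 2*j/(W + j) (L(W, j) = (2*j)/(W + j) = 2*j/(W + j))
r(V, n) = -2 - n (r(V, n) = 2 + (-4 - n) = -2 - n)
11 + Y*r(L(T(6), 6), -4) = 11 - 43*(-2 - 1*(-4)) = 11 - 43*(-2 + 4) = 11 - 43*2 = 11 - 86 = -75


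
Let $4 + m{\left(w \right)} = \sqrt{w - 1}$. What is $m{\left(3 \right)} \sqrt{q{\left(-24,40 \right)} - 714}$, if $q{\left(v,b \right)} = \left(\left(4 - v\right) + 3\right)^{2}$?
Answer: $\sqrt{247} \left(-4 + \sqrt{2}\right) \approx -40.639$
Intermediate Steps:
$q{\left(v,b \right)} = \left(7 - v\right)^{2}$
$m{\left(w \right)} = -4 + \sqrt{-1 + w}$ ($m{\left(w \right)} = -4 + \sqrt{w - 1} = -4 + \sqrt{-1 + w}$)
$m{\left(3 \right)} \sqrt{q{\left(-24,40 \right)} - 714} = \left(-4 + \sqrt{-1 + 3}\right) \sqrt{\left(-7 - 24\right)^{2} - 714} = \left(-4 + \sqrt{2}\right) \sqrt{\left(-31\right)^{2} - 714} = \left(-4 + \sqrt{2}\right) \sqrt{961 - 714} = \left(-4 + \sqrt{2}\right) \sqrt{247} = \sqrt{247} \left(-4 + \sqrt{2}\right)$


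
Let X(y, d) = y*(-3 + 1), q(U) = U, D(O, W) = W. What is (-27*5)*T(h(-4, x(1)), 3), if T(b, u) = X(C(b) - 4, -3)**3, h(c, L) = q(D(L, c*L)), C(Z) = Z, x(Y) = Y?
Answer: -552960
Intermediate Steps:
h(c, L) = L*c (h(c, L) = c*L = L*c)
X(y, d) = -2*y (X(y, d) = y*(-2) = -2*y)
T(b, u) = (8 - 2*b)**3 (T(b, u) = (-2*(b - 4))**3 = (-2*(-4 + b))**3 = (8 - 2*b)**3)
(-27*5)*T(h(-4, x(1)), 3) = (-27*5)*(8*(4 - (-4))**3) = -1080*(4 - 1*(-4))**3 = -1080*(4 + 4)**3 = -1080*8**3 = -1080*512 = -135*4096 = -552960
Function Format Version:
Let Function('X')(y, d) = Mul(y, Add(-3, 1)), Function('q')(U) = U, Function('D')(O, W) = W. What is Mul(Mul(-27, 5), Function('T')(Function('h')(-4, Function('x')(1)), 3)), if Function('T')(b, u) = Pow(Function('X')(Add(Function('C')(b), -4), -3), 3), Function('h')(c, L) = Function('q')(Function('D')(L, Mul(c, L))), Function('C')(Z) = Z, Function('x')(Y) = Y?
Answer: -552960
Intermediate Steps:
Function('h')(c, L) = Mul(L, c) (Function('h')(c, L) = Mul(c, L) = Mul(L, c))
Function('X')(y, d) = Mul(-2, y) (Function('X')(y, d) = Mul(y, -2) = Mul(-2, y))
Function('T')(b, u) = Pow(Add(8, Mul(-2, b)), 3) (Function('T')(b, u) = Pow(Mul(-2, Add(b, -4)), 3) = Pow(Mul(-2, Add(-4, b)), 3) = Pow(Add(8, Mul(-2, b)), 3))
Mul(Mul(-27, 5), Function('T')(Function('h')(-4, Function('x')(1)), 3)) = Mul(Mul(-27, 5), Mul(8, Pow(Add(4, Mul(-1, Mul(1, -4))), 3))) = Mul(-135, Mul(8, Pow(Add(4, Mul(-1, -4)), 3))) = Mul(-135, Mul(8, Pow(Add(4, 4), 3))) = Mul(-135, Mul(8, Pow(8, 3))) = Mul(-135, Mul(8, 512)) = Mul(-135, 4096) = -552960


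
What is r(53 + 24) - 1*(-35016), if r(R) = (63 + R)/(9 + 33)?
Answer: 105058/3 ≈ 35019.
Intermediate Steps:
r(R) = 3/2 + R/42 (r(R) = (63 + R)/42 = (63 + R)*(1/42) = 3/2 + R/42)
r(53 + 24) - 1*(-35016) = (3/2 + (53 + 24)/42) - 1*(-35016) = (3/2 + (1/42)*77) + 35016 = (3/2 + 11/6) + 35016 = 10/3 + 35016 = 105058/3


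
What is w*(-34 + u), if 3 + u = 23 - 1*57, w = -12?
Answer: 852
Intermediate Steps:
u = -37 (u = -3 + (23 - 1*57) = -3 + (23 - 57) = -3 - 34 = -37)
w*(-34 + u) = -12*(-34 - 37) = -12*(-71) = 852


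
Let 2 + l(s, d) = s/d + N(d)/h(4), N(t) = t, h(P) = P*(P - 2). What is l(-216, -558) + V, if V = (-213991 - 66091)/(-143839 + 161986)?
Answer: -195312971/2250228 ≈ -86.797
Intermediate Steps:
h(P) = P*(-2 + P)
V = -280082/18147 ≈ -15.434
l(s, d) = -2 + d/8 + s/d (l(s, d) = -2 + (s/d + d/((4*(-2 + 4)))) = -2 + (s/d + d/((4*2))) = -2 + (s/d + d/8) = -2 + (d/8 + s/d) = -2 + d/8 + s/d)
l(-216, -558) + V = (-2 + (⅛)*(-558) - 216/(-558)) - 280082/18147 = (-2 - 279/4 - 216*(-1/558)) - 280082/18147 = (-2 - 279/4 + 12/31) - 280082/18147 = -8849/124 - 280082/18147 = -195312971/2250228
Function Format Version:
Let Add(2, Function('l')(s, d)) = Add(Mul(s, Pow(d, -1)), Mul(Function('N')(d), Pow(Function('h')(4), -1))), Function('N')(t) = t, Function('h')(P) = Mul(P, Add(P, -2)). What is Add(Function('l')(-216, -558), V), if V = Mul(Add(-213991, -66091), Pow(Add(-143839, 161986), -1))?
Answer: Rational(-195312971, 2250228) ≈ -86.797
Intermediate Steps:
Function('h')(P) = Mul(P, Add(-2, P))
V = Rational(-280082, 18147) (V = Mul(-280082, Pow(18147, -1)) = Mul(-280082, Rational(1, 18147)) = Rational(-280082, 18147) ≈ -15.434)
Function('l')(s, d) = Add(-2, Mul(Rational(1, 8), d), Mul(s, Pow(d, -1))) (Function('l')(s, d) = Add(-2, Add(Mul(s, Pow(d, -1)), Mul(d, Pow(Mul(4, Add(-2, 4)), -1)))) = Add(-2, Add(Mul(s, Pow(d, -1)), Mul(d, Pow(Mul(4, 2), -1)))) = Add(-2, Add(Mul(s, Pow(d, -1)), Mul(d, Pow(8, -1)))) = Add(-2, Add(Mul(s, Pow(d, -1)), Mul(d, Rational(1, 8)))) = Add(-2, Add(Mul(s, Pow(d, -1)), Mul(Rational(1, 8), d))) = Add(-2, Add(Mul(Rational(1, 8), d), Mul(s, Pow(d, -1)))) = Add(-2, Mul(Rational(1, 8), d), Mul(s, Pow(d, -1))))
Add(Function('l')(-216, -558), V) = Add(Add(-2, Mul(Rational(1, 8), -558), Mul(-216, Pow(-558, -1))), Rational(-280082, 18147)) = Add(Add(-2, Rational(-279, 4), Mul(-216, Rational(-1, 558))), Rational(-280082, 18147)) = Add(Add(-2, Rational(-279, 4), Rational(12, 31)), Rational(-280082, 18147)) = Add(Rational(-8849, 124), Rational(-280082, 18147)) = Rational(-195312971, 2250228)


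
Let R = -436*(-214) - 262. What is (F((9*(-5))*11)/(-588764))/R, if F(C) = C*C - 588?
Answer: -81479/18259926696 ≈ -4.4622e-6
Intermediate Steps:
F(C) = -588 + C² (F(C) = C² - 588 = -588 + C²)
R = 93042 (R = 93304 - 262 = 93042)
(F((9*(-5))*11)/(-588764))/R = ((-588 + ((9*(-5))*11)²)/(-588764))/93042 = ((-588 + (-45*11)²)*(-1/588764))*(1/93042) = ((-588 + (-495)²)*(-1/588764))*(1/93042) = ((-588 + 245025)*(-1/588764))*(1/93042) = (244437*(-1/588764))*(1/93042) = -244437/588764*1/93042 = -81479/18259926696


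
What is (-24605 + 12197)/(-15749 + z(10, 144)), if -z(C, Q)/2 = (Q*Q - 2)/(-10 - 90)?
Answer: 51700/63893 ≈ 0.80917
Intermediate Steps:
z(C, Q) = -1/25 + Q²/50 (z(C, Q) = -2*(Q*Q - 2)/(-10 - 90) = -2*(Q² - 2)/(-100) = -2*(-2 + Q²)*(-1)/100 = -2*(1/50 - Q²/100) = -1/25 + Q²/50)
(-24605 + 12197)/(-15749 + z(10, 144)) = (-24605 + 12197)/(-15749 + (-1/25 + (1/50)*144²)) = -12408/(-15749 + (-1/25 + (1/50)*20736)) = -12408/(-15749 + (-1/25 + 10368/25)) = -12408/(-15749 + 10367/25) = -12408/(-383358/25) = -12408*(-25/383358) = 51700/63893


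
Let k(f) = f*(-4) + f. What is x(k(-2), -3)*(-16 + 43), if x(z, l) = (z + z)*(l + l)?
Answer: -1944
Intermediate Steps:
k(f) = -3*f (k(f) = -4*f + f = -3*f)
x(z, l) = 4*l*z (x(z, l) = (2*z)*(2*l) = 4*l*z)
x(k(-2), -3)*(-16 + 43) = (4*(-3)*(-3*(-2)))*(-16 + 43) = (4*(-3)*6)*27 = -72*27 = -1944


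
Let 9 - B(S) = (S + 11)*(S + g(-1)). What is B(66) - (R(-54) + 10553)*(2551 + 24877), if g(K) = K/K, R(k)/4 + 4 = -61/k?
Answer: -7806723838/27 ≈ -2.8914e+8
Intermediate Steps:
R(k) = -16 - 244/k (R(k) = -16 + 4*(-61/k) = -16 - 244/k)
g(K) = 1
B(S) = 9 - (1 + S)*(11 + S) (B(S) = 9 - (S + 11)*(S + 1) = 9 - (11 + S)*(1 + S) = 9 - (1 + S)*(11 + S))
B(66) - (R(-54) + 10553)*(2551 + 24877) = (-2 - 1*66**2 - 12*66) - ((-16 - 244/(-54)) + 10553)*(2551 + 24877) = (-2 - 1*4356 - 792) - ((-16 - 244*(-1/54)) + 10553)*27428 = (-2 - 4356 - 792) - ((-16 + 122/27) + 10553)*27428 = -5150 - (-310/27 + 10553)*27428 = -5150 - 284621*27428/27 = -5150 - 1*7806584788/27 = -5150 - 7806584788/27 = -7806723838/27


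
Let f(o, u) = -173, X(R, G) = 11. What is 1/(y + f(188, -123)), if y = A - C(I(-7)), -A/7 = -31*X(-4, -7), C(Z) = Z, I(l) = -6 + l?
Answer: 1/2227 ≈ 0.00044903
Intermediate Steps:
A = 2387 (A = -(-217)*11 = -7*(-341) = 2387)
y = 2400 (y = 2387 - (-6 - 7) = 2387 - 1*(-13) = 2387 + 13 = 2400)
1/(y + f(188, -123)) = 1/(2400 - 173) = 1/2227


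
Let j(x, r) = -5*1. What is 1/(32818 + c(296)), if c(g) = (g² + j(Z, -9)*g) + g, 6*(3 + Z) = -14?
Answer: 1/119250 ≈ 8.3857e-6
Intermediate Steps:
Z = -16/3 (Z = -3 + (⅙)*(-14) = -3 - 7/3 = -16/3 ≈ -5.3333)
j(x, r) = -5
c(g) = g² - 4*g (c(g) = (g² - 5*g) + g = g² - 4*g)
1/(32818 + c(296)) = 1/(32818 + 296*(-4 + 296)) = 1/(32818 + 296*292) = 1/(32818 + 86432) = 1/119250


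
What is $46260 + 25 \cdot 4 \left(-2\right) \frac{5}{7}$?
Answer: $\frac{322820}{7} \approx 46117.0$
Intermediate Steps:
$46260 + 25 \cdot 4 \left(-2\right) \frac{5}{7} = 46260 + 25 \left(-8\right) 5 \cdot \frac{1}{7} = 46260 - \frac{1000}{7} = \frac{322820}{7}$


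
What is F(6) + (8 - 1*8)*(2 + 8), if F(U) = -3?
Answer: -3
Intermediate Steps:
F(6) + (8 - 1*8)*(2 + 8) = -3 + (8 - 1*8)*(2 + 8) = -3 + (8 - 8)*10 = -3 + 0*10 = -3 + 0 = -3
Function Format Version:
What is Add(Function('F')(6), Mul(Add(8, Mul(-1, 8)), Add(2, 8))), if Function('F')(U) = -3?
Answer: -3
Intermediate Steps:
Add(Function('F')(6), Mul(Add(8, Mul(-1, 8)), Add(2, 8))) = Add(-3, Mul(Add(8, Mul(-1, 8)), Add(2, 8))) = Add(-3, Mul(Add(8, -8), 10)) = Add(-3, Mul(0, 10)) = Add(-3, 0) = -3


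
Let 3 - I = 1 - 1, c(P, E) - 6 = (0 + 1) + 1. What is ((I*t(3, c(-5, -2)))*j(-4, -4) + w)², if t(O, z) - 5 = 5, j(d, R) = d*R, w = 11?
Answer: 241081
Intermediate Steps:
j(d, R) = R*d
c(P, E) = 8 (c(P, E) = 6 + ((0 + 1) + 1) = 6 + (1 + 1) = 6 + 2 = 8)
t(O, z) = 10 (t(O, z) = 5 + 5 = 10)
I = 3 (I = 3 - (1 - 1) = 3 - 1*0 = 3 + 0 = 3)
((I*t(3, c(-5, -2)))*j(-4, -4) + w)² = ((3*10)*(-4*(-4)) + 11)² = (30*16 + 11)² = (480 + 11)² = 491² = 241081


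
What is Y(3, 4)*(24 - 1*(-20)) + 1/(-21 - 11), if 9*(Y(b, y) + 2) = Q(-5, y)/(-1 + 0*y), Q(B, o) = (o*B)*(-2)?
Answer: -81673/288 ≈ -283.59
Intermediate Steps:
Q(B, o) = -2*B*o (Q(B, o) = (B*o)*(-2) = -2*B*o)
Y(b, y) = -2 - 10*y/9 (Y(b, y) = -2 + ((-2*(-5)*y)/(-1 + 0*y))/9 = -2 + ((10*y)/(-1 + 0))/9 = -2 + ((10*y)/(-1))/9 = -2 + ((10*y)*(-1))/9 = -2 + (-10*y)/9 = -2 - 10*y/9)
Y(3, 4)*(24 - 1*(-20)) + 1/(-21 - 11) = (-2 - 10/9*4)*(24 - 1*(-20)) + 1/(-21 - 11) = (-2 - 40/9)*(24 + 20) + 1/(-32) = -58/9*44 - 1/32 = -2552/9 - 1/32 = -81673/288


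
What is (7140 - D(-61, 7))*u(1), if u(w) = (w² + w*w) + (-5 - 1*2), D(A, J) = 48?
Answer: -35460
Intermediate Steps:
u(w) = -7 + 2*w² (u(w) = (w² + w²) + (-5 - 2) = 2*w² - 7 = -7 + 2*w²)
(7140 - D(-61, 7))*u(1) = (7140 - 1*48)*(-7 + 2*1²) = (7140 - 48)*(-7 + 2*1) = 7092*(-7 + 2) = 7092*(-5) = -35460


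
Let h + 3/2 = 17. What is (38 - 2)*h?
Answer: 558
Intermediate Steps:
h = 31/2 (h = -3/2 + 17 = 31/2 ≈ 15.500)
(38 - 2)*h = (38 - 2)*(31/2) = 36*(31/2) = 558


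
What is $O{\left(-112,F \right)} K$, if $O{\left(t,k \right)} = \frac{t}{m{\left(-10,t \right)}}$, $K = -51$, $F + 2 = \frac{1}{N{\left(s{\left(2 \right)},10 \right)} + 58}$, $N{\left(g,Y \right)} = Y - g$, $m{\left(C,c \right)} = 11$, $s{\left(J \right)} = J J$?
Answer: $\frac{5712}{11} \approx 519.27$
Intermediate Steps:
$s{\left(J \right)} = J^{2}$
$F = - \frac{127}{64}$ ($F = -2 + \frac{1}{\left(10 - 2^{2}\right) + 58} = -2 + \frac{1}{\left(10 - 4\right) + 58} = -2 + \frac{1}{6 + 58} = -2 + \frac{1}{64} = - \frac{127}{64} \approx -1.9844$)
$O{\left(t,k \right)} = \frac{t}{11}$
$O{\left(-112,F \right)} K = \frac{1}{11} \left(-112\right) \left(-51\right) = \left(- \frac{112}{11}\right) \left(-51\right) = \frac{5712}{11}$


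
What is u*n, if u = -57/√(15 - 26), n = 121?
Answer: 627*I*√11 ≈ 2079.5*I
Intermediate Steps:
u = 57*I*√11/11 (u = -57*(-I*√11/11) = -(-57)*I*√11/11 = 57*I*√11/11 ≈ 17.186*I)
u*n = (57*I*√11/11)*121 = 627*I*√11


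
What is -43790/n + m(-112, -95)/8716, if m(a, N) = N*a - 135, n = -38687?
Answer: 788080575/337195892 ≈ 2.3372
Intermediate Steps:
m(a, N) = -135 + N*a
-43790/n + m(-112, -95)/8716 = -43790/(-38687) + (-135 - 95*(-112))/8716 = -43790*(-1/38687) + (-135 + 10640)*(1/8716) = 43790/38687 + 10505*(1/8716) = 43790/38687 + 10505/8716 = 788080575/337195892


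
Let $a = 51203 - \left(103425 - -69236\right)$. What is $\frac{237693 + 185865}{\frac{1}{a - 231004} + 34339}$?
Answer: $\frac{49762699932}{4034397539} \approx 12.335$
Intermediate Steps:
$a = -121458$ ($a = 51203 - \left(103425 + 69236\right) = 51203 - 172661 = -121458$)
$\frac{237693 + 185865}{\frac{1}{a - 231004} + 34339} = \frac{237693 + 185865}{\frac{1}{-121458 - 231004} + 34339} = \frac{423558}{\frac{1}{-352462} + 34339} = \frac{423558}{- \frac{1}{352462} + 34339} = \frac{423558}{\frac{12103192617}{352462}} = 423558 \cdot \frac{352462}{12103192617} = \frac{49762699932}{4034397539}$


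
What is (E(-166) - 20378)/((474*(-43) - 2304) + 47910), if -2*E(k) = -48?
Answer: -10177/12612 ≈ -0.80693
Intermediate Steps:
E(k) = 24 (E(k) = -1/2*(-48) = 24)
(E(-166) - 20378)/((474*(-43) - 2304) + 47910) = (24 - 20378)/((474*(-43) - 2304) + 47910) = -20354/((-20382 - 2304) + 47910) = -20354/(-22686 + 47910) = -20354/25224 = -20354*1/25224 = -10177/12612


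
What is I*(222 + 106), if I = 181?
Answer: 59368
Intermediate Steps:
I*(222 + 106) = 181*(222 + 106) = 181*328 = 59368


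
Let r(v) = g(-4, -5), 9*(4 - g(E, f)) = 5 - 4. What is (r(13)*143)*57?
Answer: 95095/3 ≈ 31698.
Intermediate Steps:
g(E, f) = 35/9 (g(E, f) = 4 - (5 - 4)/9 = 4 - ⅑*1 = 4 - ⅑ = 35/9)
r(v) = 35/9
(r(13)*143)*57 = ((35/9)*143)*57 = (5005/9)*57 = 95095/3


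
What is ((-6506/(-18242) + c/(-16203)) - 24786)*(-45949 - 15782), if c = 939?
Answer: 75373929468192906/49262521 ≈ 1.5300e+9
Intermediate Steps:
((-6506/(-18242) + c/(-16203)) - 24786)*(-45949 - 15782) = ((-6506/(-18242) + 939/(-16203)) - 24786)*(-45949 - 15782) = ((-6506*(-1/18242) + 939*(-1/16203)) - 24786)*(-61731) = ((3253/9121 - 313/5401) - 24786)*(-61731) = (14714580/49262521 - 24786)*(-61731) = -1221006130926/49262521*(-61731) = 75373929468192906/49262521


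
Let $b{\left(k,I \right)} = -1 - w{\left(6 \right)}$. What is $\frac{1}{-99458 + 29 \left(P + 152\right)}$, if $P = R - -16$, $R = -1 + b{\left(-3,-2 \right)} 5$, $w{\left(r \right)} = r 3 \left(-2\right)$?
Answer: $- \frac{1}{89540} \approx -1.1168 \cdot 10^{-5}$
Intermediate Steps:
$w{\left(r \right)} = - 6 r$ ($w{\left(r \right)} = 3 r \left(-2\right) = - 6 r$)
$b{\left(k,I \right)} = 35$ ($b{\left(k,I \right)} = -1 - \left(-6\right) 6 = -1 - -36 = -1 + 36 = 35$)
$R = 174$ ($R = -1 + 35 \cdot 5 = -1 + 175 = 174$)
$P = 190$ ($P = 174 - -16 = 174 + 16 = 190$)
$\frac{1}{-99458 + 29 \left(P + 152\right)} = \frac{1}{-99458 + 29 \left(190 + 152\right)} = \frac{1}{-99458 + 29 \cdot 342} = \frac{1}{-99458 + 9918} = \frac{1}{-89540} = - \frac{1}{89540}$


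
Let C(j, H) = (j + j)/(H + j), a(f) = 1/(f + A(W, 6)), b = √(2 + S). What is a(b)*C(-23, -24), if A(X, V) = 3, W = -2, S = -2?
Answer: 46/141 ≈ 0.32624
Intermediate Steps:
b = 0 (b = √(2 - 2) = √0 = 0)
a(f) = 1/(3 + f) (a(f) = 1/(f + 3) = 1/(3 + f))
C(j, H) = 2*j/(H + j) (C(j, H) = (2*j)/(H + j) = 2*j/(H + j))
a(b)*C(-23, -24) = (2*(-23)/(-24 - 23))/(3 + 0) = (2*(-23)/(-47))/3 = (2*(-23)*(-1/47))/3 = (⅓)*(46/47) = 46/141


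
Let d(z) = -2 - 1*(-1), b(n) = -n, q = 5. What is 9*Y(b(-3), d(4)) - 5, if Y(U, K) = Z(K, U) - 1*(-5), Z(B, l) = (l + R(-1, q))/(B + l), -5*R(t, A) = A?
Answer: 49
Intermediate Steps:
R(t, A) = -A/5
d(z) = -1 (d(z) = -2 + 1 = -1)
Z(B, l) = (-1 + l)/(B + l) (Z(B, l) = (l - ⅕*5)/(B + l) = (l - 1)/(B + l) = (-1 + l)/(B + l))
Y(U, K) = 5 + (-1 + U)/(K + U) (Y(U, K) = (-1 + U)/(K + U) - 1*(-5) = (-1 + U)/(K + U) + 5 = 5 + (-1 + U)/(K + U))
9*Y(b(-3), d(4)) - 5 = 9*((-1 + 5*(-1) + 6*(-1*(-3)))/(-1 - 1*(-3))) - 5 = 9*((-1 - 5 + 6*3)/(-1 + 3)) - 5 = 9*((-1 - 5 + 18)/2) - 5 = 9*((½)*12) - 5 = 9*6 - 5 = 54 - 5 = 49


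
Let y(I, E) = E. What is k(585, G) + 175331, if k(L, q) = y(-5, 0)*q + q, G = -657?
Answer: 174674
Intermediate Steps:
k(L, q) = q (k(L, q) = 0*q + q = 0 + q = q)
k(585, G) + 175331 = -657 + 175331 = 174674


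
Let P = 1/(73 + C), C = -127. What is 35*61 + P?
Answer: 115289/54 ≈ 2135.0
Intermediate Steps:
P = -1/54 (P = 1/(73 - 127) = 1/(-54) = -1/54 ≈ -0.018519)
35*61 + P = 35*61 - 1/54 = 2135 - 1/54 = 115289/54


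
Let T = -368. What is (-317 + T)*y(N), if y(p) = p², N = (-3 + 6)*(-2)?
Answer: -24660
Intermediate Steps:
N = -6 (N = 3*(-2) = -6)
(-317 + T)*y(N) = (-317 - 368)*(-6)² = -685*36 = -24660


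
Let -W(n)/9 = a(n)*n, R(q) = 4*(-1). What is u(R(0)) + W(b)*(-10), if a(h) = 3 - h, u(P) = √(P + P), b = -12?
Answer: -16200 + 2*I*√2 ≈ -16200.0 + 2.8284*I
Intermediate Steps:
R(q) = -4
u(P) = √2*√P (u(P) = √(2*P) = √2*√P)
W(n) = -9*n*(3 - n) (W(n) = -9*(3 - n)*n = -9*n*(3 - n))
u(R(0)) + W(b)*(-10) = √2*√(-4) + (9*(-12)*(-3 - 12))*(-10) = √2*(2*I) + (9*(-12)*(-15))*(-10) = 2*I*√2 + 1620*(-10) = 2*I*√2 - 16200 = -16200 + 2*I*√2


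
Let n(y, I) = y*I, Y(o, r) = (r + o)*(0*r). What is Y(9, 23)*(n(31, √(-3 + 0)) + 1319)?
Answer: 0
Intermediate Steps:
Y(o, r) = 0 (Y(o, r) = (o + r)*0 = 0)
n(y, I) = I*y
Y(9, 23)*(n(31, √(-3 + 0)) + 1319) = 0*(√(-3 + 0)*31 + 1319) = 0*(√(-3)*31 + 1319) = 0*((I*√3)*31 + 1319) = 0*(31*I*√3 + 1319) = 0*(1319 + 31*I*√3) = 0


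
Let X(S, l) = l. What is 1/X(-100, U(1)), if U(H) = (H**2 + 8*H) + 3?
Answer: 1/12 ≈ 0.083333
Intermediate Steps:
U(H) = 3 + H**2 + 8*H
1/X(-100, U(1)) = 1/(3 + 1**2 + 8*1) = 1/(3 + 1 + 8) = 1/12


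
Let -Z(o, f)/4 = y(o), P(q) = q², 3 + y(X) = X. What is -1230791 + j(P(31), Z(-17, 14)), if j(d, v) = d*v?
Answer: -1153911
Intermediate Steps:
y(X) = -3 + X
Z(o, f) = 12 - 4*o (Z(o, f) = -4*(-3 + o) = 12 - 4*o)
-1230791 + j(P(31), Z(-17, 14)) = -1230791 + 31²*(12 - 4*(-17)) = -1230791 + 961*(12 + 68) = -1230791 + 961*80 = -1230791 + 76880 = -1153911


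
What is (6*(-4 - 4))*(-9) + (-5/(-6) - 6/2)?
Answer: 2579/6 ≈ 429.83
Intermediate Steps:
(6*(-4 - 4))*(-9) + (-5/(-6) - 6/2) = (6*(-8))*(-9) + (-5*(-⅙) - 6*½) = -48*(-9) + (⅚ - 3) = 432 - 13/6 = 2579/6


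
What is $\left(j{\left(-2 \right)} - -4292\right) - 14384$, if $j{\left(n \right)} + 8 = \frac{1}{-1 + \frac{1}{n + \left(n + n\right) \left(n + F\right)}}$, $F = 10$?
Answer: $- \frac{353534}{35} \approx -10101.0$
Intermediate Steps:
$j{\left(n \right)} = -8 + \frac{1}{-1 + \frac{1}{n + 2 n \left(10 + n\right)}}$ ($j{\left(n \right)} = -8 + \frac{1}{-1 + \frac{1}{n + \left(n + n\right) \left(n + 10\right)}} = -8 + \frac{1}{-1 + \frac{1}{n + 2 n \left(10 + n\right)}}$)
$\left(j{\left(-2 \right)} - -4292\right) - 14384 = \left(\frac{8 - -378 - 18 \left(-2\right)^{2}}{-1 + 2 \left(-2\right)^{2} + 21 \left(-2\right)} - -4292\right) - 14384 = \left(\frac{8 + 378 - 72}{-1 + 2 \cdot 4 - 42} + 4292\right) - 14384 = \left(\frac{8 + 378 - 72}{-1 + 8 - 42} + 4292\right) - 14384 = \left(\frac{1}{-35} \cdot 314 + 4292\right) - 14384 = \left(\left(- \frac{1}{35}\right) 314 + 4292\right) - 14384 = \left(- \frac{314}{35} + 4292\right) - 14384 = \frac{149906}{35} - 14384 = - \frac{353534}{35}$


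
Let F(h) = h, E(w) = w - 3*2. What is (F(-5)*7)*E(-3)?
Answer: 315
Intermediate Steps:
E(w) = -6 + w (E(w) = w - 6 = -6 + w)
(F(-5)*7)*E(-3) = (-5*7)*(-6 - 3) = -35*(-9) = 315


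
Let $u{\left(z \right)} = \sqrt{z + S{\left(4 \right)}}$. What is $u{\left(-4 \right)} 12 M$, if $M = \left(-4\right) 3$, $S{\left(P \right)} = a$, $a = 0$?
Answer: $- 288 i \approx - 288.0 i$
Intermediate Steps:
$S{\left(P \right)} = 0$
$u{\left(z \right)} = \sqrt{z}$ ($u{\left(z \right)} = \sqrt{z + 0} = \sqrt{z}$)
$M = -12$
$u{\left(-4 \right)} 12 M = \sqrt{-4} \cdot 12 \left(-12\right) = 2 i 12 \left(-12\right) = 24 i \left(-12\right) = - 288 i$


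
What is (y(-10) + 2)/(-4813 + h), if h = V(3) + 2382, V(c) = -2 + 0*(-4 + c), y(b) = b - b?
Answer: -2/2433 ≈ -0.00082203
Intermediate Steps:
y(b) = 0
V(c) = -2 (V(c) = -2 + 0 = -2)
h = 2380 (h = -2 + 2382 = 2380)
(y(-10) + 2)/(-4813 + h) = (0 + 2)/(-4813 + 2380) = 2/(-2433) = 2*(-1/2433) = -2/2433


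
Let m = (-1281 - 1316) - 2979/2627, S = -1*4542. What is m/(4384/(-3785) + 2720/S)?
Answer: 38750629395/26206952 ≈ 1478.6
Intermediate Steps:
S = -4542
m = -6825298/2627 (m = -2597 - 2979*1/2627 = -2597 - 2979/2627 = -6825298/2627 ≈ -2598.1)
m/(4384/(-3785) + 2720/S) = -6825298/(2627*(4384/(-3785) + 2720/(-4542))) = -6825298/(2627*(4384*(-1/3785) + 2720*(-1/4542))) = -6825298/(2627*(-4384/3785 - 1360/2271)) = -6825298/(2627*(-19952/11355)) = -6825298/2627*(-11355/19952) = 38750629395/26206952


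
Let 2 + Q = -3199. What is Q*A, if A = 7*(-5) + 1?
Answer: 108834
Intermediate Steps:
Q = -3201 (Q = -2 - 3199 = -3201)
A = -34 (A = -35 + 1 = -34)
Q*A = -3201*(-34) = 108834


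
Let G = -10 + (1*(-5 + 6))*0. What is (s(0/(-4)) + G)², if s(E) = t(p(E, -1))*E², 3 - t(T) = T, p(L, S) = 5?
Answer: 100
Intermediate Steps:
t(T) = 3 - T
G = -10 (G = -10 + (1*1)*0 = -10 + 1*0 = -10 + 0 = -10)
s(E) = -2*E² (s(E) = (3 - 1*5)*E² = (3 - 5)*E² = -2*E²)
(s(0/(-4)) + G)² = (-2*(0/(-4))² - 10)² = (-2*(0*(-¼))² - 10)² = (-2*0² - 10)² = (-2*0 - 10)² = (0 - 10)² = (-10)² = 100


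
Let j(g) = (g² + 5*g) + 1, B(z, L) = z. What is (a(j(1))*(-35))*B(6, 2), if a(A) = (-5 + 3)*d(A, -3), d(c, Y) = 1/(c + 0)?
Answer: 60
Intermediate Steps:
d(c, Y) = 1/c
j(g) = 1 + g² + 5*g
a(A) = -2/A (a(A) = (-5 + 3)/A = -2/A)
(a(j(1))*(-35))*B(6, 2) = (-2/(1 + 1² + 5*1)*(-35))*6 = (-2/(1 + 1 + 5)*(-35))*6 = (-2/7*(-35))*6 = (-2*⅐*(-35))*6 = -2/7*(-35)*6 = 10*6 = 60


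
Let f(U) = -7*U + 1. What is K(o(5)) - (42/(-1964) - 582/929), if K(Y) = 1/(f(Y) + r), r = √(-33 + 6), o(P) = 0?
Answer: 8730601/12771892 - 3*I*√3/28 ≈ 0.68358 - 0.18558*I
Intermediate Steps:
f(U) = 1 - 7*U
r = 3*I*√3 (r = √(-27) = 3*I*√3 ≈ 5.1962*I)
K(Y) = 1/(1 - 7*Y + 3*I*√3) (K(Y) = 1/((1 - 7*Y) + 3*I*√3) = 1/(1 - 7*Y + 3*I*√3))
K(o(5)) - (42/(-1964) - 582/929) = 1/(1 - 7*0 + 3*I*√3) - (42/(-1964) - 582/929) = 1/(1 + 0 + 3*I*√3) - (42*(-1/1964) - 582*1/929) = 1/(1 + 3*I*√3) - (-21/982 - 582/929) = 1/(1 + 3*I*√3) - 1*(-591033/912278) = 1/(1 + 3*I*√3) + 591033/912278 = 591033/912278 + 1/(1 + 3*I*√3)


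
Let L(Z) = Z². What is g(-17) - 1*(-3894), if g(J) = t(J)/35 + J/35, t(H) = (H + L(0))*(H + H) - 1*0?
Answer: 136851/35 ≈ 3910.0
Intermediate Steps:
t(H) = 2*H² (t(H) = (H + 0²)*(H + H) - 1*0 = (H + 0)*(2*H) + 0 = H*(2*H) + 0 = 2*H² + 0 = 2*H²)
g(J) = J/35 + 2*J²/35 (g(J) = (2*J²)/35 + J/35 = (2*J²)*(1/35) + J*(1/35) = 2*J²/35 + J/35 = J/35 + 2*J²/35)
g(-17) - 1*(-3894) = (1/35)*(-17)*(1 + 2*(-17)) - 1*(-3894) = (1/35)*(-17)*(1 - 34) + 3894 = (1/35)*(-17)*(-33) + 3894 = 561/35 + 3894 = 136851/35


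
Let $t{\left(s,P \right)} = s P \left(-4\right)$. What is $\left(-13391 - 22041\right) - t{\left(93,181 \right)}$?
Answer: $31900$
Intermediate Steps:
$t{\left(s,P \right)} = - 4 P s$ ($t{\left(s,P \right)} = P s \left(-4\right) = - 4 P s$)
$\left(-13391 - 22041\right) - t{\left(93,181 \right)} = \left(-13391 - 22041\right) - \left(-4\right) 181 \cdot 93 = \left(-13391 - 22041\right) - -67332 = -35432 + 67332 = 31900$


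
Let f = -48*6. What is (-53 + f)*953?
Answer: -324973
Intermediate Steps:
f = -288
(-53 + f)*953 = (-53 - 288)*953 = -341*953 = -324973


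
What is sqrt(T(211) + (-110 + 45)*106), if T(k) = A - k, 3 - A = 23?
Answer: I*sqrt(7121) ≈ 84.386*I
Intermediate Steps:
A = -20 (A = 3 - 1*23 = 3 - 23 = -20)
T(k) = -20 - k
sqrt(T(211) + (-110 + 45)*106) = sqrt((-20 - 1*211) + (-110 + 45)*106) = sqrt((-20 - 211) - 65*106) = sqrt(-231 - 6890) = sqrt(-7121) = I*sqrt(7121)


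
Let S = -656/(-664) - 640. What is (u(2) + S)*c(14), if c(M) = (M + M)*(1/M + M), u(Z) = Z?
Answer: -20831568/83 ≈ -2.5098e+5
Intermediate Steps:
S = -53038/83 (S = -656*(-1/664) - 640 = 82/83 - 640 = -53038/83 ≈ -639.01)
c(M) = 2*M*(M + 1/M) (c(M) = (2*M)*(M + 1/M) = 2*M*(M + 1/M))
(u(2) + S)*c(14) = (2 - 53038/83)*(2 + 2*14**2) = -52872*(2 + 2*196)/83 = -52872*(2 + 392)/83 = -52872/83*394 = -20831568/83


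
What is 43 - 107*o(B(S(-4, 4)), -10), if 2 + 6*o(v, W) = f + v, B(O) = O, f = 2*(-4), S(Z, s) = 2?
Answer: 557/3 ≈ 185.67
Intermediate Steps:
f = -8
o(v, W) = -5/3 + v/6 (o(v, W) = -⅓ + (-8 + v)/6 = -⅓ + (-4/3 + v/6) = -5/3 + v/6)
43 - 107*o(B(S(-4, 4)), -10) = 43 - 107*(-5/3 + (⅙)*2) = 43 - 107*(-5/3 + ⅓) = 43 - 107*(-4/3) = 43 + 428/3 = 557/3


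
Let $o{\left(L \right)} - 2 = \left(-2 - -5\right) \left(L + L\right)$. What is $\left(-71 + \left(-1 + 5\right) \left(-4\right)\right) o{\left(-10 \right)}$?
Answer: $5046$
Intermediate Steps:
$o{\left(L \right)} = 2 + 6 L$ ($o{\left(L \right)} = 2 + \left(-2 - -5\right) \left(L + L\right) = 2 + \left(-2 + 5\right) 2 L = 2 + 3 \cdot 2 L = 2 + 6 L$)
$\left(-71 + \left(-1 + 5\right) \left(-4\right)\right) o{\left(-10 \right)} = \left(-71 + \left(-1 + 5\right) \left(-4\right)\right) \left(2 + 6 \left(-10\right)\right) = \left(-71 + 4 \left(-4\right)\right) \left(2 - 60\right) = \left(-71 - 16\right) \left(-58\right) = \left(-87\right) \left(-58\right) = 5046$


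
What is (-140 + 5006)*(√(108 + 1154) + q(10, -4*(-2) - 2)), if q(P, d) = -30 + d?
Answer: -116784 + 4866*√1262 ≈ 56079.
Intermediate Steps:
(-140 + 5006)*(√(108 + 1154) + q(10, -4*(-2) - 2)) = (-140 + 5006)*(√(108 + 1154) + (-30 + (-4*(-2) - 2))) = 4866*(√1262 + (-30 + (8 - 2))) = 4866*(√1262 + (-30 + 6)) = 4866*(√1262 - 24) = 4866*(-24 + √1262) = -116784 + 4866*√1262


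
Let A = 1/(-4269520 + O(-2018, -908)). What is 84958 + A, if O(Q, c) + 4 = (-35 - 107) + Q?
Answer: 362913729271/4271684 ≈ 84958.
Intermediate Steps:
O(Q, c) = -146 + Q (O(Q, c) = -4 + ((-35 - 107) + Q) = -4 + (-142 + Q) = -146 + Q)
A = -1/4271684 (A = 1/(-4269520 + (-146 - 2018)) = 1/(-4269520 - 2164) = 1/(-4271684) = -1/4271684 ≈ -2.3410e-7)
84958 + A = 84958 - 1/4271684 = 362913729271/4271684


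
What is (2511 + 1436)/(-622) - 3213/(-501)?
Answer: 7013/103874 ≈ 0.067515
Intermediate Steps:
(2511 + 1436)/(-622) - 3213/(-501) = 3947*(-1/622) - 3213*(-1/501) = -3947/622 + 1071/167 = 7013/103874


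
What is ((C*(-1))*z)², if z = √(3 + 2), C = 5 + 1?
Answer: 180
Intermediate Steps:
C = 6
z = √5 ≈ 2.2361
((C*(-1))*z)² = ((6*(-1))*√5)² = (-6*√5)² = 180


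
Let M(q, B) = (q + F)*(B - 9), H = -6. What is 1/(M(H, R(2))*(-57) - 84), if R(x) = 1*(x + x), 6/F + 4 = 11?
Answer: -7/10848 ≈ -0.00064528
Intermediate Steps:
F = 6/7 (F = 6/(-4 + 11) = 6/7 ≈ 0.85714)
R(x) = 2*x (R(x) = 1*(2*x) = 2*x)
M(q, B) = (-9 + B)*(6/7 + q) (M(q, B) = (q + 6/7)*(B - 9) = (6/7 + q)*(-9 + B) = (-9 + B)*(6/7 + q))
1/(M(H, R(2))*(-57) - 84) = 1/((-54/7 - 9*(-6) + 6*(2*2)/7 + (2*2)*(-6))*(-57) - 84) = 1/((-54/7 + 54 + (6/7)*4 + 4*(-6))*(-57) - 84) = 1/((-54/7 + 54 + 24/7 - 24)*(-57) - 84) = 1/((180/7)*(-57) - 84) = 1/(-10260/7 - 84) = 1/(-10848/7) = -7/10848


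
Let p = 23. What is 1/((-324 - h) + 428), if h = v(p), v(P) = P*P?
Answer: -1/425 ≈ -0.0023529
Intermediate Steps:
v(P) = P²
h = 529 (h = 23² = 529)
1/((-324 - h) + 428) = 1/((-324 - 1*529) + 428) = 1/((-324 - 529) + 428) = 1/(-853 + 428) = 1/(-425) = -1/425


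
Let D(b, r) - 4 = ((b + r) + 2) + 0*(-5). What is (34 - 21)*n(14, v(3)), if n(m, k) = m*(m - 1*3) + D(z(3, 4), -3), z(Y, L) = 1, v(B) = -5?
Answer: 2054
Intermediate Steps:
D(b, r) = 6 + b + r (D(b, r) = 4 + (((b + r) + 2) + 0*(-5)) = 4 + ((2 + b + r) + 0) = 4 + (2 + b + r) = 6 + b + r)
n(m, k) = 4 + m*(-3 + m) (n(m, k) = m*(m - 1*3) + (6 + 1 - 3) = m*(m - 3) + 4 = m*(-3 + m) + 4 = 4 + m*(-3 + m))
(34 - 21)*n(14, v(3)) = (34 - 21)*(4 + 14² - 3*14) = 13*(4 + 196 - 42) = 13*158 = 2054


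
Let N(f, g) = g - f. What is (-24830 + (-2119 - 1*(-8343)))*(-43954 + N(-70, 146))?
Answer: 813789228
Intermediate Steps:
(-24830 + (-2119 - 1*(-8343)))*(-43954 + N(-70, 146)) = (-24830 + (-2119 - 1*(-8343)))*(-43954 + (146 - 1*(-70))) = (-24830 + (-2119 + 8343))*(-43954 + (146 + 70)) = (-24830 + 6224)*(-43954 + 216) = -18606*(-43738) = 813789228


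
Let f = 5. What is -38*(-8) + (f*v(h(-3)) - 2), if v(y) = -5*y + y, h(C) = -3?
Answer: 362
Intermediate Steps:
v(y) = -4*y
-38*(-8) + (f*v(h(-3)) - 2) = -38*(-8) + (5*(-4*(-3)) - 2) = 304 + (5*12 - 2) = 304 + (60 - 2) = 304 + 58 = 362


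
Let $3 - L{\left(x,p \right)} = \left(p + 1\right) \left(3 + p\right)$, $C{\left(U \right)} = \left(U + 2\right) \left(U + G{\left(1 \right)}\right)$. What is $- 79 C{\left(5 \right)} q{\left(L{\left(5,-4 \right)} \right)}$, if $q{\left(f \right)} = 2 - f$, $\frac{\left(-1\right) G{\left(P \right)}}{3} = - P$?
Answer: $-8848$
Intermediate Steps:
$G{\left(P \right)} = 3 P$ ($G{\left(P \right)} = - 3 \left(- P\right) = 3 P$)
$C{\left(U \right)} = \left(2 + U\right) \left(3 + U\right)$ ($C{\left(U \right)} = \left(U + 2\right) \left(U + 3 \cdot 1\right) = \left(2 + U\right) \left(U + 3\right) = \left(2 + U\right) \left(3 + U\right)$)
$L{\left(x,p \right)} = 3 - \left(1 + p\right) \left(3 + p\right)$ ($L{\left(x,p \right)} = 3 - \left(p + 1\right) \left(3 + p\right) = 3 - \left(1 + p\right) \left(3 + p\right)$)
$- 79 C{\left(5 \right)} q{\left(L{\left(5,-4 \right)} \right)} = - 79 \left(6 + 5^{2} + 5 \cdot 5\right) \left(2 - \left(-1\right) \left(-4\right) \left(4 - 4\right)\right) = - 79 \left(6 + 25 + 25\right) \left(2 - \left(-1\right) \left(-4\right) 0\right) = \left(-79\right) 56 \left(2 - 0\right) = - 4424 \left(2 + 0\right) = \left(-4424\right) 2 = -8848$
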